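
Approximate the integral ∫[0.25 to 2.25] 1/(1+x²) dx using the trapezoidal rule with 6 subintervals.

f(x) = 1/(1+x²)
a = 0.25, b = 2.25, n = 6
h = (b - a)/n = 0.333333

Trapezoidal rule: (h/2)[f(x₀) + 2f(x₁) + 2f(x₂) + ... + f(xₙ)]

x_0 = 0.2500, f(x_0) = 0.941176, coefficient = 1
x_1 = 0.5833, f(x_1) = 0.746114, coefficient = 2
x_2 = 0.9167, f(x_2) = 0.543396, coefficient = 2
x_3 = 1.2500, f(x_3) = 0.390244, coefficient = 2
x_4 = 1.5833, f(x_4) = 0.285149, coefficient = 2
x_5 = 1.9167, f(x_5) = 0.213967, coefficient = 2
x_6 = 2.2500, f(x_6) = 0.164948, coefficient = 1

I ≈ (0.333333/2) × 5.463865 = 0.910644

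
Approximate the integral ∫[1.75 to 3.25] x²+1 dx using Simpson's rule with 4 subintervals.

f(x) = x²+1
a = 1.75, b = 3.25, n = 4
h = (b - a)/n = 0.375000

Simpson's rule: (h/3)[f(x₀) + 4f(x₁) + 2f(x₂) + ... + f(xₙ)]

x_0 = 1.7500, f(x_0) = 4.062500, coefficient = 1
x_1 = 2.1250, f(x_1) = 5.515625, coefficient = 4
x_2 = 2.5000, f(x_2) = 7.250000, coefficient = 2
x_3 = 2.8750, f(x_3) = 9.265625, coefficient = 4
x_4 = 3.2500, f(x_4) = 11.562500, coefficient = 1

I ≈ (0.375000/3) × 89.250000 = 11.156250
Exact value: 11.156250
Error: 0.000000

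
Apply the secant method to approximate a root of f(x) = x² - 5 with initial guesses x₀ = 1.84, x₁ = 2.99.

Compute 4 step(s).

f(x) = x² - 5
x₀ = 1.84, x₁ = 2.99

Secant formula: x_{n+1} = x_n - f(x_n)(x_n - x_{n-1})/(f(x_n) - f(x_{n-1}))

Iteration 1:
  f(1.840000) = -1.614400
  f(2.990000) = 3.940100
  x_2 = 2.990000 - 3.940100×(2.990000 - 1.840000)/(3.940100 - (-1.614400))
       = 2.174244
Iteration 2:
  f(2.990000) = 3.940100
  f(2.174244) = -0.272662
  x_3 = 2.174244 - (-0.272662)×(2.174244 - 2.990000)/(-0.272662 - 3.940100)
       = 2.227042
Iteration 3:
  f(2.174244) = -0.272662
  f(2.227042) = -0.040283
  x_4 = 2.227042 - (-0.040283)×(2.227042 - 2.174244)/(-0.040283 - (-0.272662))
       = 2.236195
Iteration 4:
  f(2.227042) = -0.040283
  f(2.236195) = 0.000567
  x_5 = 2.236195 - 0.000567×(2.236195 - 2.227042)/(0.000567 - (-0.040283))
       = 2.236068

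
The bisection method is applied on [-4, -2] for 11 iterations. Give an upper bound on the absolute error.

Bisection error bound: |error| ≤ (b-a)/2^n
|error| ≤ (-2 - (-4))/2^11 = 2/2^11
|error| ≤ 0.0009765625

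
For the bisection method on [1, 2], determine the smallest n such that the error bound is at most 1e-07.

We need (b-a)/2^n ≤ 1e-07
(2 - 1)/2^n ≤ 1e-07
1/2^n ≤ 1e-07
2^n ≥ 10000000
n ≥ log₂(10000000) = 23.25
n ≥ 24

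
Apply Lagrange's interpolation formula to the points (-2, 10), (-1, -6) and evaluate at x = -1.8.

Lagrange interpolation formula:
P(x) = Σ yᵢ × Lᵢ(x)
where Lᵢ(x) = Π_{j≠i} (x - xⱼ)/(xᵢ - xⱼ)

L_0(-1.8) = (-1.8 - (-1))/(-2 - (-1)) = 0.800000
L_1(-1.8) = (-1.8 - (-2))/(-1 - (-2)) = 0.200000

P(-1.8) = 10×L_0(-1.8) + (-6)×L_1(-1.8)
P(-1.8) = 6.800000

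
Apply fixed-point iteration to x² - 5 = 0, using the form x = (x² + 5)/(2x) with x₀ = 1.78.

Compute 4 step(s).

Equation: x² - 5 = 0
Fixed-point form: x = (x² + 5)/(2x)
x₀ = 1.78

x_1 = g(1.780000) = 2.294494
x_2 = g(2.294494) = 2.236812
x_3 = g(2.236812) = 2.236068
x_4 = g(2.236068) = 2.236068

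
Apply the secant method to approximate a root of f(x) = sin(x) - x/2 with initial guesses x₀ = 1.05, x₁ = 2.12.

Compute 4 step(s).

f(x) = sin(x) - x/2
x₀ = 1.05, x₁ = 2.12

Secant formula: x_{n+1} = x_n - f(x_n)(x_n - x_{n-1})/(f(x_n) - f(x_{n-1}))

Iteration 1:
  f(1.050000) = 0.342423
  f(2.120000) = -0.207060
  x_2 = 2.120000 - (-0.207060)×(2.120000 - 1.050000)/(-0.207060 - 0.342423)
       = 1.716796
Iteration 2:
  f(2.120000) = -0.207060
  f(1.716796) = 0.130963
  x_3 = 1.716796 - 0.130963×(1.716796 - 2.120000)/(0.130963 - (-0.207060))
       = 1.873013
Iteration 3:
  f(1.716796) = 0.130963
  f(1.873013) = 0.018173
  x_4 = 1.873013 - 0.018173×(1.873013 - 1.716796)/(0.018173 - 0.130963)
       = 1.898182
Iteration 4:
  f(1.873013) = 0.018173
  f(1.898182) = -0.002205
  x_5 = 1.898182 - (-0.002205)×(1.898182 - 1.873013)/(-0.002205 - 0.018173)
       = 1.895459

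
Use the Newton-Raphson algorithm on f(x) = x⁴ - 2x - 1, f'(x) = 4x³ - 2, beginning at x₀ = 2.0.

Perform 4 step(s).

f(x) = x⁴ - 2x - 1
f'(x) = 4x³ - 2
x₀ = 2.0

Newton-Raphson formula: x_{n+1} = x_n - f(x_n)/f'(x_n)

Iteration 1:
  f(2.000000) = 11.000000
  f'(2.000000) = 30.000000
  x_1 = 2.000000 - 11.000000/30.000000 = 1.633333
Iteration 2:
  f(1.633333) = 2.850372
  f'(1.633333) = 15.429481
  x_2 = 1.633333 - 2.850372/15.429481 = 1.448598
Iteration 3:
  f(1.448598) = 0.506238
  f'(1.448598) = 10.159160
  x_3 = 1.448598 - 0.506238/10.159160 = 1.398767
Iteration 4:
  f(1.398767) = 0.030553
  f'(1.398767) = 8.947032
  x_4 = 1.398767 - 0.030553/8.947032 = 1.395352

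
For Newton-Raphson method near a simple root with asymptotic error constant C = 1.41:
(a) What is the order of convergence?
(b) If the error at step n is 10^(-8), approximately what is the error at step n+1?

(a) Newton-Raphson has quadratic (order 2) convergence near simple roots.
    This means |e_{n+1}| ≈ C|e_n|².

(b) With |e_n| = 10^(-8) and C = 1.41:
    |e_{n+1}| ≈ 1.41 × (10^(-8))² = 1.41 × 10^(-16)

(a) 2 (quadratic); (b) |e_{n+1}| ≈ 1.410e-16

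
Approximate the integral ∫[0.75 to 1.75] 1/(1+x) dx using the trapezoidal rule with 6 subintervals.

f(x) = 1/(1+x)
a = 0.75, b = 1.75, n = 6
h = (b - a)/n = 0.166667

Trapezoidal rule: (h/2)[f(x₀) + 2f(x₁) + 2f(x₂) + ... + f(xₙ)]

x_0 = 0.7500, f(x_0) = 0.571429, coefficient = 1
x_1 = 0.9167, f(x_1) = 0.521739, coefficient = 2
x_2 = 1.0833, f(x_2) = 0.480000, coefficient = 2
x_3 = 1.2500, f(x_3) = 0.444444, coefficient = 2
x_4 = 1.4167, f(x_4) = 0.413793, coefficient = 2
x_5 = 1.5833, f(x_5) = 0.387097, coefficient = 2
x_6 = 1.7500, f(x_6) = 0.363636, coefficient = 1

I ≈ (0.166667/2) × 5.429212 = 0.452434
Exact value: 0.451985
Error: 0.000449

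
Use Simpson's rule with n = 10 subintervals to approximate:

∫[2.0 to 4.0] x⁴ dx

f(x) = x⁴
a = 2.0, b = 4.0, n = 10
h = (b - a)/n = 0.200000

Simpson's rule: (h/3)[f(x₀) + 4f(x₁) + 2f(x₂) + ... + f(xₙ)]

x_0 = 2.0000, f(x_0) = 16.000000, coefficient = 1
x_1 = 2.2000, f(x_1) = 23.425600, coefficient = 4
x_2 = 2.4000, f(x_2) = 33.177600, coefficient = 2
x_3 = 2.6000, f(x_3) = 45.697600, coefficient = 4
x_4 = 2.8000, f(x_4) = 61.465600, coefficient = 2
x_5 = 3.0000, f(x_5) = 81.000000, coefficient = 4
x_6 = 3.2000, f(x_6) = 104.857600, coefficient = 2
x_7 = 3.4000, f(x_7) = 133.633600, coefficient = 4
x_8 = 3.6000, f(x_8) = 167.961600, coefficient = 2
x_9 = 3.8000, f(x_9) = 208.513600, coefficient = 4
x_10 = 4.0000, f(x_10) = 256.000000, coefficient = 1

I ≈ (0.200000/3) × 2976.006400 = 198.400427
Exact value: 198.400000
Error: 0.000427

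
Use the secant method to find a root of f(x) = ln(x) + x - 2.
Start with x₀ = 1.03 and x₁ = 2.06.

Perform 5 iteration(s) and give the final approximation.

f(x) = ln(x) + x - 2
x₀ = 1.03, x₁ = 2.06

Secant formula: x_{n+1} = x_n - f(x_n)(x_n - x_{n-1})/(f(x_n) - f(x_{n-1}))

Iteration 1:
  f(1.030000) = -0.940441
  f(2.060000) = 0.782706
  x_2 = 2.060000 - 0.782706×(2.060000 - 1.030000)/(0.782706 - (-0.940441))
       = 1.592143
Iteration 2:
  f(2.060000) = 0.782706
  f(1.592143) = 0.057223
  x_3 = 1.592143 - 0.057223×(1.592143 - 2.060000)/(0.057223 - 0.782706)
       = 1.555240
Iteration 3:
  f(1.592143) = 0.057223
  f(1.555240) = -0.003130
  x_4 = 1.555240 - (-0.003130)×(1.555240 - 1.592143)/(-0.003130 - 0.057223)
       = 1.557154
Iteration 4:
  f(1.555240) = -0.003130
  f(1.557154) = 0.000014
  x_5 = 1.557154 - 0.000014×(1.557154 - 1.555240)/(0.000014 - (-0.003130))
       = 1.557146
Iteration 5:
  f(1.557154) = 0.000014
  f(1.557146) = 0.000000
  x_6 = 1.557146 - 0.000000×(1.557146 - 1.557154)/(0.000000 - 0.000014)
       = 1.557146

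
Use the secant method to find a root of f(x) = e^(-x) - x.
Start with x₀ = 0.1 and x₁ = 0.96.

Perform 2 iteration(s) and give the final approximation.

f(x) = e^(-x) - x
x₀ = 0.1, x₁ = 0.96

Secant formula: x_{n+1} = x_n - f(x_n)(x_n - x_{n-1})/(f(x_n) - f(x_{n-1}))

Iteration 1:
  f(0.100000) = 0.804837
  f(0.960000) = -0.577107
  x_2 = 0.960000 - (-0.577107)×(0.960000 - 0.100000)/(-0.577107 - 0.804837)
       = 0.600860
Iteration 2:
  f(0.960000) = -0.577107
  f(0.600860) = -0.052520
  x_3 = 0.600860 - (-0.052520)×(0.600860 - 0.960000)/(-0.052520 - (-0.577107))
       = 0.564904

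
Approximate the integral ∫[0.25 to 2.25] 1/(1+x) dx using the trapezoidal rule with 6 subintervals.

f(x) = 1/(1+x)
a = 0.25, b = 2.25, n = 6
h = (b - a)/n = 0.333333

Trapezoidal rule: (h/2)[f(x₀) + 2f(x₁) + 2f(x₂) + ... + f(xₙ)]

x_0 = 0.2500, f(x_0) = 0.800000, coefficient = 1
x_1 = 0.5833, f(x_1) = 0.631579, coefficient = 2
x_2 = 0.9167, f(x_2) = 0.521739, coefficient = 2
x_3 = 1.2500, f(x_3) = 0.444444, coefficient = 2
x_4 = 1.5833, f(x_4) = 0.387097, coefficient = 2
x_5 = 1.9167, f(x_5) = 0.342857, coefficient = 2
x_6 = 2.2500, f(x_6) = 0.307692, coefficient = 1

I ≈ (0.333333/2) × 5.763125 = 0.960521
Exact value: 0.955511
Error: 0.005009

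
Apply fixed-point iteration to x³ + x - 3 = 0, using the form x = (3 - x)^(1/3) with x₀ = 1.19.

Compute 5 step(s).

Equation: x³ + x - 3 = 0
Fixed-point form: x = (3 - x)^(1/3)
x₀ = 1.19

x_1 = g(1.190000) = 1.218689
x_2 = g(1.218689) = 1.212216
x_3 = g(1.212216) = 1.213682
x_4 = g(1.213682) = 1.213350
x_5 = g(1.213350) = 1.213426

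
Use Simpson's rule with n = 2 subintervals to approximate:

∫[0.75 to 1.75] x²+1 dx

f(x) = x²+1
a = 0.75, b = 1.75, n = 2
h = (b - a)/n = 0.500000

Simpson's rule: (h/3)[f(x₀) + 4f(x₁) + 2f(x₂) + ... + f(xₙ)]

x_0 = 0.7500, f(x_0) = 1.562500, coefficient = 1
x_1 = 1.2500, f(x_1) = 2.562500, coefficient = 4
x_2 = 1.7500, f(x_2) = 4.062500, coefficient = 1

I ≈ (0.500000/3) × 15.875000 = 2.645833
Exact value: 2.645833
Error: 0.000000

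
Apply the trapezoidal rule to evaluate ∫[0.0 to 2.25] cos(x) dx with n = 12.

f(x) = cos(x)
a = 0.0, b = 2.25, n = 12
h = (b - a)/n = 0.187500

Trapezoidal rule: (h/2)[f(x₀) + 2f(x₁) + 2f(x₂) + ... + f(xₙ)]

x_0 = 0.0000, f(x_0) = 1.000000, coefficient = 1
x_1 = 0.1875, f(x_1) = 0.982473, coefficient = 2
x_2 = 0.3750, f(x_2) = 0.930508, coefficient = 2
x_3 = 0.5625, f(x_3) = 0.845924, coefficient = 2
x_4 = 0.7500, f(x_4) = 0.731689, coefficient = 2
x_5 = 0.9375, f(x_5) = 0.591805, coefficient = 2
x_6 = 1.1250, f(x_6) = 0.431177, coefficient = 2
x_7 = 1.3125, f(x_7) = 0.255434, coefficient = 2
x_8 = 1.5000, f(x_8) = 0.070737, coefficient = 2
x_9 = 1.6875, f(x_9) = -0.116439, coefficient = 2
x_10 = 1.8750, f(x_10) = -0.299534, coefficient = 2
x_11 = 2.0625, f(x_11) = -0.472128, coefficient = 2
x_12 = 2.2500, f(x_12) = -0.628174, coefficient = 1

I ≈ (0.187500/2) × 8.275118 = 0.775792
Exact value: 0.778073
Error: 0.002281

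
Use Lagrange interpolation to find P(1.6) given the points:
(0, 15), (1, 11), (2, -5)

Lagrange interpolation formula:
P(x) = Σ yᵢ × Lᵢ(x)
where Lᵢ(x) = Π_{j≠i} (x - xⱼ)/(xᵢ - xⱼ)

L_0(1.6) = (1.6 - 1)/(0 - 1) × (1.6 - 2)/(0 - 2) = -0.120000
L_1(1.6) = (1.6 - 0)/(1 - 0) × (1.6 - 2)/(1 - 2) = 0.640000
L_2(1.6) = (1.6 - 0)/(2 - 0) × (1.6 - 1)/(2 - 1) = 0.480000

P(1.6) = 15×L_0(1.6) + 11×L_1(1.6) + (-5)×L_2(1.6)
P(1.6) = 2.840000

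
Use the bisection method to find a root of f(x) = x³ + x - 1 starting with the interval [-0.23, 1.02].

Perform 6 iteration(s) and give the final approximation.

f(x) = x³ + x - 1
Initial interval: [-0.23, 1.02]

Iteration 1:
  c_1 = (-0.230000 + 1.020000)/2 = 0.395000
  f(c_1) = f(0.395000) = -0.543370
  f(a) × f(c) ≥ 0, new interval: [0.395000, 1.020000]
Iteration 2:
  c_2 = (0.395000 + 1.020000)/2 = 0.707500
  f(c_2) = f(0.707500) = 0.061644
  f(a) × f(c) < 0, new interval: [0.395000, 0.707500]
Iteration 3:
  c_3 = (0.395000 + 0.707500)/2 = 0.551250
  f(c_3) = f(0.551250) = -0.281238
  f(a) × f(c) ≥ 0, new interval: [0.551250, 0.707500]
Iteration 4:
  c_4 = (0.551250 + 0.707500)/2 = 0.629375
  f(c_4) = f(0.629375) = -0.121321
  f(a) × f(c) ≥ 0, new interval: [0.629375, 0.707500]
Iteration 5:
  c_5 = (0.629375 + 0.707500)/2 = 0.668438
  f(c_5) = f(0.668438) = -0.032899
  f(a) × f(c) ≥ 0, new interval: [0.668438, 0.707500]
Iteration 6:
  c_6 = (0.668438 + 0.707500)/2 = 0.687969
  f(c_6) = f(0.687969) = 0.013585
  f(a) × f(c) < 0, new interval: [0.668438, 0.687969]

After 6 iteration(s), the approximation is c_6 = 0.687969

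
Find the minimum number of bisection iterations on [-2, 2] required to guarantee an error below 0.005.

We need (b-a)/2^n ≤ 0.005
(2 - (-2))/2^n ≤ 0.005
4/2^n ≤ 0.005
2^n ≥ 800
n ≥ log₂(800) = 9.64
n ≥ 10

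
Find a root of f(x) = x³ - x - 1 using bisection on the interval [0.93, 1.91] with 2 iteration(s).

f(x) = x³ - x - 1
Initial interval: [0.93, 1.91]

Iteration 1:
  c_1 = (0.930000 + 1.910000)/2 = 1.420000
  f(c_1) = f(1.420000) = 0.443288
  f(a) × f(c) < 0, new interval: [0.930000, 1.420000]
Iteration 2:
  c_2 = (0.930000 + 1.420000)/2 = 1.175000
  f(c_2) = f(1.175000) = -0.552766
  f(a) × f(c) ≥ 0, new interval: [1.175000, 1.420000]

After 2 iteration(s), the approximation is c_2 = 1.175000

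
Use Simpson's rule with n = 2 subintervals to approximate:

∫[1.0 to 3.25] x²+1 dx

f(x) = x²+1
a = 1.0, b = 3.25, n = 2
h = (b - a)/n = 1.125000

Simpson's rule: (h/3)[f(x₀) + 4f(x₁) + 2f(x₂) + ... + f(xₙ)]

x_0 = 1.0000, f(x_0) = 2.000000, coefficient = 1
x_1 = 2.1250, f(x_1) = 5.515625, coefficient = 4
x_2 = 3.2500, f(x_2) = 11.562500, coefficient = 1

I ≈ (1.125000/3) × 35.625000 = 13.359375
Exact value: 13.359375
Error: 0.000000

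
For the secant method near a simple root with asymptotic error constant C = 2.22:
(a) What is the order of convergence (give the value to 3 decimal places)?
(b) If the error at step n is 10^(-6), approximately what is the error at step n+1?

(a) Secant method has superlinear convergence with order φ = (1+√5)/2 ≈ 1.618.
    This means |e_{n+1}| ≈ C|e_n|^1.618.

(b) With |e_n| = 10^(-6) and C = 2.22:
    |e_{n+1}| ≈ 2.22 × (10^(-6))^1.618 = 2.22 × 10^(-9.71)

(a) ≈ 1.618 (golden ratio); (b) |e_{n+1}| ≈ 4.347e-10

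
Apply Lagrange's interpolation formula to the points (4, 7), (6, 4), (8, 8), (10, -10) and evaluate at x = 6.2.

Lagrange interpolation formula:
P(x) = Σ yᵢ × Lᵢ(x)
where Lᵢ(x) = Π_{j≠i} (x - xⱼ)/(xᵢ - xⱼ)

L_0(6.2) = (6.2 - 6)/(4 - 6) × (6.2 - 8)/(4 - 8) × (6.2 - 10)/(4 - 10) = -0.028500
L_1(6.2) = (6.2 - 4)/(6 - 4) × (6.2 - 8)/(6 - 8) × (6.2 - 10)/(6 - 10) = 0.940500
L_2(6.2) = (6.2 - 4)/(8 - 4) × (6.2 - 6)/(8 - 6) × (6.2 - 10)/(8 - 10) = 0.104500
L_3(6.2) = (6.2 - 4)/(10 - 4) × (6.2 - 6)/(10 - 6) × (6.2 - 8)/(10 - 8) = -0.016500

P(6.2) = 7×L_0(6.2) + 4×L_1(6.2) + 8×L_2(6.2) + (-10)×L_3(6.2)
P(6.2) = 4.563500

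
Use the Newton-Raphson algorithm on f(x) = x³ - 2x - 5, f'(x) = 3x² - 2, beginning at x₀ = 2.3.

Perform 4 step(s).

f(x) = x³ - 2x - 5
f'(x) = 3x² - 2
x₀ = 2.3

Newton-Raphson formula: x_{n+1} = x_n - f(x_n)/f'(x_n)

Iteration 1:
  f(2.300000) = 2.567000
  f'(2.300000) = 13.870000
  x_1 = 2.300000 - 2.567000/13.870000 = 2.114924
Iteration 2:
  f(2.114924) = 0.230006
  f'(2.114924) = 11.418714
  x_2 = 2.114924 - 0.230006/11.418714 = 2.094781
Iteration 3:
  f(2.094781) = 0.002566
  f'(2.094781) = 11.164327
  x_3 = 2.094781 - 0.002566/11.164327 = 2.094552
Iteration 4:
  f(2.094552) = 0.000000
  f'(2.094552) = 11.161438
  x_4 = 2.094552 - 0.000000/11.161438 = 2.094551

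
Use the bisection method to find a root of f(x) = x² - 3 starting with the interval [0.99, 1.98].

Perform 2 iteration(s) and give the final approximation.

f(x) = x² - 3
Initial interval: [0.99, 1.98]

Iteration 1:
  c_1 = (0.990000 + 1.980000)/2 = 1.485000
  f(c_1) = f(1.485000) = -0.794775
  f(a) × f(c) ≥ 0, new interval: [1.485000, 1.980000]
Iteration 2:
  c_2 = (1.485000 + 1.980000)/2 = 1.732500
  f(c_2) = f(1.732500) = 0.001556
  f(a) × f(c) < 0, new interval: [1.485000, 1.732500]

After 2 iteration(s), the approximation is c_2 = 1.732500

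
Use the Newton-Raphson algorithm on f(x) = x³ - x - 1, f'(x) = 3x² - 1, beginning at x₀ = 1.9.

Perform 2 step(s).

f(x) = x³ - x - 1
f'(x) = 3x² - 1
x₀ = 1.9

Newton-Raphson formula: x_{n+1} = x_n - f(x_n)/f'(x_n)

Iteration 1:
  f(1.900000) = 3.959000
  f'(1.900000) = 9.830000
  x_1 = 1.900000 - 3.959000/9.830000 = 1.497253
Iteration 2:
  f(1.497253) = 0.859240
  f'(1.497253) = 5.725302
  x_2 = 1.497253 - 0.859240/5.725302 = 1.347176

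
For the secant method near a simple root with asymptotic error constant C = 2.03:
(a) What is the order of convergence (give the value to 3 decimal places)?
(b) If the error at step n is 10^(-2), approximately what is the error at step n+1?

(a) Secant method has superlinear convergence with order φ = (1+√5)/2 ≈ 1.618.
    This means |e_{n+1}| ≈ C|e_n|^1.618.

(b) With |e_n| = 10^(-2) and C = 2.03:
    |e_{n+1}| ≈ 2.03 × (10^(-2))^1.618 = 2.03 × 10^(-3.24)

(a) ≈ 1.618 (golden ratio); (b) |e_{n+1}| ≈ 1.179e-03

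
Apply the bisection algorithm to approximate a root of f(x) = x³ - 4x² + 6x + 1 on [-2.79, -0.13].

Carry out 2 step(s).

f(x) = x³ - 4x² + 6x + 1
Initial interval: [-2.79, -0.13]

Iteration 1:
  c_1 = (-2.790000 + (-0.130000))/2 = -1.460000
  f(c_1) = f(-1.460000) = -19.398536
  f(a) × f(c) ≥ 0, new interval: [-1.460000, -0.130000]
Iteration 2:
  c_2 = (-1.460000 + (-0.130000))/2 = -0.795000
  f(c_2) = f(-0.795000) = -6.800560
  f(a) × f(c) ≥ 0, new interval: [-0.795000, -0.130000]

After 2 iteration(s), the approximation is c_2 = -0.795000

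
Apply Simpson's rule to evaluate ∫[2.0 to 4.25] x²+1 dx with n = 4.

f(x) = x²+1
a = 2.0, b = 4.25, n = 4
h = (b - a)/n = 0.562500

Simpson's rule: (h/3)[f(x₀) + 4f(x₁) + 2f(x₂) + ... + f(xₙ)]

x_0 = 2.0000, f(x_0) = 5.000000, coefficient = 1
x_1 = 2.5625, f(x_1) = 7.566406, coefficient = 4
x_2 = 3.1250, f(x_2) = 10.765625, coefficient = 2
x_3 = 3.6875, f(x_3) = 14.597656, coefficient = 4
x_4 = 4.2500, f(x_4) = 19.062500, coefficient = 1

I ≈ (0.562500/3) × 134.250000 = 25.171875
Exact value: 25.171875
Error: 0.000000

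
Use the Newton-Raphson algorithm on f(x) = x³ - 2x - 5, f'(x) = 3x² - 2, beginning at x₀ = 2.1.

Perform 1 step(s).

f(x) = x³ - 2x - 5
f'(x) = 3x² - 2
x₀ = 2.1

Newton-Raphson formula: x_{n+1} = x_n - f(x_n)/f'(x_n)

Iteration 1:
  f(2.100000) = 0.061000
  f'(2.100000) = 11.230000
  x_1 = 2.100000 - 0.061000/11.230000 = 2.094568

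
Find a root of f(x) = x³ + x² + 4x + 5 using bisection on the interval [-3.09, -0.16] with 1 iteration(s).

f(x) = x³ + x² + 4x + 5
Initial interval: [-3.09, -0.16]

Iteration 1:
  c_1 = (-3.090000 + (-0.160000))/2 = -1.625000
  f(c_1) = f(-1.625000) = -3.150391
  f(a) × f(c) ≥ 0, new interval: [-1.625000, -0.160000]

After 1 iteration(s), the approximation is c_1 = -1.625000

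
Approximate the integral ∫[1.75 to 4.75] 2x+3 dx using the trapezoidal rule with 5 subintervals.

f(x) = 2x+3
a = 1.75, b = 4.75, n = 5
h = (b - a)/n = 0.600000

Trapezoidal rule: (h/2)[f(x₀) + 2f(x₁) + 2f(x₂) + ... + f(xₙ)]

x_0 = 1.7500, f(x_0) = 6.500000, coefficient = 1
x_1 = 2.3500, f(x_1) = 7.700000, coefficient = 2
x_2 = 2.9500, f(x_2) = 8.900000, coefficient = 2
x_3 = 3.5500, f(x_3) = 10.100000, coefficient = 2
x_4 = 4.1500, f(x_4) = 11.300000, coefficient = 2
x_5 = 4.7500, f(x_5) = 12.500000, coefficient = 1

I ≈ (0.600000/2) × 95.000000 = 28.500000
Exact value: 28.500000
Error: 0.000000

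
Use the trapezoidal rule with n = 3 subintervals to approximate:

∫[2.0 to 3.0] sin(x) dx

f(x) = sin(x)
a = 2.0, b = 3.0, n = 3
h = (b - a)/n = 0.333333

Trapezoidal rule: (h/2)[f(x₀) + 2f(x₁) + 2f(x₂) + ... + f(xₙ)]

x_0 = 2.0000, f(x_0) = 0.909297, coefficient = 1
x_1 = 2.3333, f(x_1) = 0.723086, coefficient = 2
x_2 = 2.6667, f(x_2) = 0.457273, coefficient = 2
x_3 = 3.0000, f(x_3) = 0.141120, coefficient = 1

I ≈ (0.333333/2) × 3.411134 = 0.568522
Exact value: 0.573846
Error: 0.005323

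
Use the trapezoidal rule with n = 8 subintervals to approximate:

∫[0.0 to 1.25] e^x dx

f(x) = e^x
a = 0.0, b = 1.25, n = 8
h = (b - a)/n = 0.156250

Trapezoidal rule: (h/2)[f(x₀) + 2f(x₁) + 2f(x₂) + ... + f(xₙ)]

x_0 = 0.0000, f(x_0) = 1.000000, coefficient = 1
x_1 = 0.1562, f(x_1) = 1.169118, coefficient = 2
x_2 = 0.3125, f(x_2) = 1.366838, coefficient = 2
x_3 = 0.4688, f(x_3) = 1.597995, coefficient = 2
x_4 = 0.6250, f(x_4) = 1.868246, coefficient = 2
x_5 = 0.7812, f(x_5) = 2.184201, coefficient = 2
x_6 = 0.9375, f(x_6) = 2.553589, coefficient = 2
x_7 = 1.0938, f(x_7) = 2.985449, coefficient = 2
x_8 = 1.2500, f(x_8) = 3.490343, coefficient = 1

I ≈ (0.156250/2) × 31.941216 = 2.495408
Exact value: 2.490343
Error: 0.005065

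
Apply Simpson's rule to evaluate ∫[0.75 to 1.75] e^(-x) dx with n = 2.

f(x) = e^(-x)
a = 0.75, b = 1.75, n = 2
h = (b - a)/n = 0.500000

Simpson's rule: (h/3)[f(x₀) + 4f(x₁) + 2f(x₂) + ... + f(xₙ)]

x_0 = 0.7500, f(x_0) = 0.472367, coefficient = 1
x_1 = 1.2500, f(x_1) = 0.286505, coefficient = 4
x_2 = 1.7500, f(x_2) = 0.173774, coefficient = 1

I ≈ (0.500000/3) × 1.792160 = 0.298693
Exact value: 0.298593
Error: 0.000101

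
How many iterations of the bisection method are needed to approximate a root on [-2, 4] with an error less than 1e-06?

We need (b-a)/2^n ≤ 1e-06
(4 - (-2))/2^n ≤ 1e-06
6/2^n ≤ 1e-06
2^n ≥ 6000000
n ≥ log₂(6000000) = 22.52
n ≥ 23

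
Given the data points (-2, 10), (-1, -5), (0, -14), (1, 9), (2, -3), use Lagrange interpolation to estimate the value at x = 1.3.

Lagrange interpolation formula:
P(x) = Σ yᵢ × Lᵢ(x)
where Lᵢ(x) = Π_{j≠i} (x - xⱼ)/(xᵢ - xⱼ)

L_0(1.3) = (1.3 - (-1))/(-2 - (-1)) × (1.3 - 0)/(-2 - 0) × (1.3 - 1)/(-2 - 1) × (1.3 - 2)/(-2 - 2) = -0.026163
L_1(1.3) = (1.3 - (-2))/(-1 - (-2)) × (1.3 - 0)/(-1 - 0) × (1.3 - 1)/(-1 - 1) × (1.3 - 2)/(-1 - 2) = 0.150150
L_2(1.3) = (1.3 - (-2))/(0 - (-2)) × (1.3 - (-1))/(0 - (-1)) × (1.3 - 1)/(0 - 1) × (1.3 - 2)/(0 - 2) = -0.398475
L_3(1.3) = (1.3 - (-2))/(1 - (-2)) × (1.3 - (-1))/(1 - (-1)) × (1.3 - 0)/(1 - 0) × (1.3 - 2)/(1 - 2) = 1.151150
L_4(1.3) = (1.3 - (-2))/(2 - (-2)) × (1.3 - (-1))/(2 - (-1)) × (1.3 - 0)/(2 - 0) × (1.3 - 1)/(2 - 1) = 0.123338

P(1.3) = 10×L_0(1.3) + (-5)×L_1(1.3) + (-14)×L_2(1.3) + 9×L_3(1.3) + (-3)×L_4(1.3)
P(1.3) = 14.556612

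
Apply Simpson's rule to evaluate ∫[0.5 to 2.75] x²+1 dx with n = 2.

f(x) = x²+1
a = 0.5, b = 2.75, n = 2
h = (b - a)/n = 1.125000

Simpson's rule: (h/3)[f(x₀) + 4f(x₁) + 2f(x₂) + ... + f(xₙ)]

x_0 = 0.5000, f(x_0) = 1.250000, coefficient = 1
x_1 = 1.6250, f(x_1) = 3.640625, coefficient = 4
x_2 = 2.7500, f(x_2) = 8.562500, coefficient = 1

I ≈ (1.125000/3) × 24.375000 = 9.140625
Exact value: 9.140625
Error: 0.000000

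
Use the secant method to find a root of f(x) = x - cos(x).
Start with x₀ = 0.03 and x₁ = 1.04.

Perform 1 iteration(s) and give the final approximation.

f(x) = x - cos(x)
x₀ = 0.03, x₁ = 1.04

Secant formula: x_{n+1} = x_n - f(x_n)(x_n - x_{n-1})/(f(x_n) - f(x_{n-1}))

Iteration 1:
  f(0.030000) = -0.969550
  f(1.040000) = 0.533780
  x_2 = 1.040000 - 0.533780×(1.040000 - 0.030000)/(0.533780 - (-0.969550))
       = 0.681384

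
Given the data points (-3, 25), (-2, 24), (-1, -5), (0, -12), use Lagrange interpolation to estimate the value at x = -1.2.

Lagrange interpolation formula:
P(x) = Σ yᵢ × Lᵢ(x)
where Lᵢ(x) = Π_{j≠i} (x - xⱼ)/(xᵢ - xⱼ)

L_0(-1.2) = (-1.2 - (-2))/(-3 - (-2)) × (-1.2 - (-1))/(-3 - (-1)) × (-1.2 - 0)/(-3 - 0) = -0.032000
L_1(-1.2) = (-1.2 - (-3))/(-2 - (-3)) × (-1.2 - (-1))/(-2 - (-1)) × (-1.2 - 0)/(-2 - 0) = 0.216000
L_2(-1.2) = (-1.2 - (-3))/(-1 - (-3)) × (-1.2 - (-2))/(-1 - (-2)) × (-1.2 - 0)/(-1 - 0) = 0.864000
L_3(-1.2) = (-1.2 - (-3))/(0 - (-3)) × (-1.2 - (-2))/(0 - (-2)) × (-1.2 - (-1))/(0 - (-1)) = -0.048000

P(-1.2) = 25×L_0(-1.2) + 24×L_1(-1.2) + (-5)×L_2(-1.2) + (-12)×L_3(-1.2)
P(-1.2) = 0.640000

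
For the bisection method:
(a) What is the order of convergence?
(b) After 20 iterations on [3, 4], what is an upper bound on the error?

(a) Bisection has linear (order 1) convergence; the error is halved each step.

(b) Error bound = (b-a)/2^n = (4 - 3)/2^{20}
    = 1/2^{20}

(a) 1 (linear); (b) error ≤ 9.54e-07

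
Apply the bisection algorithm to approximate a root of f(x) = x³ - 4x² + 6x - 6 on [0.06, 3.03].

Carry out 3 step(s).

f(x) = x³ - 4x² + 6x - 6
Initial interval: [0.06, 3.03]

Iteration 1:
  c_1 = (0.060000 + 3.030000)/2 = 1.545000
  f(c_1) = f(1.545000) = -2.590146
  f(a) × f(c) ≥ 0, new interval: [1.545000, 3.030000]
Iteration 2:
  c_2 = (1.545000 + 3.030000)/2 = 2.287500
  f(c_2) = f(2.287500) = -1.235924
  f(a) × f(c) ≥ 0, new interval: [2.287500, 3.030000]
Iteration 3:
  c_3 = (2.287500 + 3.030000)/2 = 2.658750
  f(c_3) = f(2.658750) = 0.471269
  f(a) × f(c) < 0, new interval: [2.287500, 2.658750]

After 3 iteration(s), the approximation is c_3 = 2.658750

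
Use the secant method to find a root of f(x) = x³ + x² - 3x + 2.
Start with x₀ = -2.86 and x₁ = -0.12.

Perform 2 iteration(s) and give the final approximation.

f(x) = x³ + x² - 3x + 2
x₀ = -2.86, x₁ = -0.12

Secant formula: x_{n+1} = x_n - f(x_n)(x_n - x_{n-1})/(f(x_n) - f(x_{n-1}))

Iteration 1:
  f(-2.860000) = -4.634056
  f(-0.120000) = 2.372672
  x_2 = -0.120000 - 2.372672×(-0.120000 - (-2.860000))/(2.372672 - (-4.634056))
       = -1.047840
Iteration 2:
  f(-0.120000) = 2.372672
  f(-1.047840) = 5.090993
  x_3 = -1.047840 - 5.090993×(-1.047840 - (-0.120000))/(5.090993 - 2.372672)
       = 0.689860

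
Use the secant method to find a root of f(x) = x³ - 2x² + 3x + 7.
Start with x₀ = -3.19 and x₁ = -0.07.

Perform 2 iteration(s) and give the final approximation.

f(x) = x³ - 2x² + 3x + 7
x₀ = -3.19, x₁ = -0.07

Secant formula: x_{n+1} = x_n - f(x_n)(x_n - x_{n-1})/(f(x_n) - f(x_{n-1}))

Iteration 1:
  f(-3.190000) = -55.383959
  f(-0.070000) = 6.779857
  x_2 = -0.070000 - 6.779857×(-0.070000 - (-3.190000))/(6.779857 - (-55.383959))
       = -0.410281
Iteration 2:
  f(-0.070000) = 6.779857
  f(-0.410281) = 5.363434
  x_3 = -0.410281 - 5.363434×(-0.410281 - (-0.070000))/(5.363434 - 6.779857)
       = -1.698790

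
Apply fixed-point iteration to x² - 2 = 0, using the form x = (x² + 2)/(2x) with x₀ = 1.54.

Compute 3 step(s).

Equation: x² - 2 = 0
Fixed-point form: x = (x² + 2)/(2x)
x₀ = 1.54

x_1 = g(1.540000) = 1.419351
x_2 = g(1.419351) = 1.414223
x_3 = g(1.414223) = 1.414214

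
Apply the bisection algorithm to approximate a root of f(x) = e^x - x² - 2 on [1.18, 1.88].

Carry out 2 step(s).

f(x) = e^x - x² - 2
Initial interval: [1.18, 1.88]

Iteration 1:
  c_1 = (1.180000 + 1.880000)/2 = 1.530000
  f(c_1) = f(1.530000) = 0.277277
  f(a) × f(c) < 0, new interval: [1.180000, 1.530000]
Iteration 2:
  c_2 = (1.180000 + 1.530000)/2 = 1.355000
  f(c_2) = f(1.355000) = 0.040736
  f(a) × f(c) < 0, new interval: [1.180000, 1.355000]

After 2 iteration(s), the approximation is c_2 = 1.355000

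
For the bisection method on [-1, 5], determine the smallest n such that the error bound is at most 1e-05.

We need (b-a)/2^n ≤ 1e-05
(5 - (-1))/2^n ≤ 1e-05
6/2^n ≤ 1e-05
2^n ≥ 600000
n ≥ log₂(600000) = 19.19
n ≥ 20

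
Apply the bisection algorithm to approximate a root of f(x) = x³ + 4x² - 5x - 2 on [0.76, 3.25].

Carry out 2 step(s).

f(x) = x³ + 4x² - 5x - 2
Initial interval: [0.76, 3.25]

Iteration 1:
  c_1 = (0.760000 + 3.250000)/2 = 2.005000
  f(c_1) = f(2.005000) = 12.115250
  f(a) × f(c) < 0, new interval: [0.760000, 2.005000]
Iteration 2:
  c_2 = (0.760000 + 2.005000)/2 = 1.382500
  f(c_2) = f(1.382500) = 1.375106
  f(a) × f(c) < 0, new interval: [0.760000, 1.382500]

After 2 iteration(s), the approximation is c_2 = 1.382500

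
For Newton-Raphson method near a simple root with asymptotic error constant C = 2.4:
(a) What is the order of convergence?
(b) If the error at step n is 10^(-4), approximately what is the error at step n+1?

(a) Newton-Raphson has quadratic (order 2) convergence near simple roots.
    This means |e_{n+1}| ≈ C|e_n|².

(b) With |e_n| = 10^(-4) and C = 2.4:
    |e_{n+1}| ≈ 2.4 × (10^(-4))² = 2.4 × 10^(-8)

(a) 2 (quadratic); (b) |e_{n+1}| ≈ 2.400e-08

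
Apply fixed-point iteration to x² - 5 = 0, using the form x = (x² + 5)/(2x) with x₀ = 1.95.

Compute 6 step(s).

Equation: x² - 5 = 0
Fixed-point form: x = (x² + 5)/(2x)
x₀ = 1.95

x_1 = g(1.950000) = 2.257051
x_2 = g(2.257051) = 2.236166
x_3 = g(2.236166) = 2.236068
x_4 = g(2.236068) = 2.236068
x_5 = g(2.236068) = 2.236068
x_6 = g(2.236068) = 2.236068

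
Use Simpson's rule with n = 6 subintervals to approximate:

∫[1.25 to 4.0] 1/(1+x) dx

f(x) = 1/(1+x)
a = 1.25, b = 4.0, n = 6
h = (b - a)/n = 0.458333

Simpson's rule: (h/3)[f(x₀) + 4f(x₁) + 2f(x₂) + ... + f(xₙ)]

x_0 = 1.2500, f(x_0) = 0.444444, coefficient = 1
x_1 = 1.7083, f(x_1) = 0.369231, coefficient = 4
x_2 = 2.1667, f(x_2) = 0.315789, coefficient = 2
x_3 = 2.6250, f(x_3) = 0.275862, coefficient = 4
x_4 = 3.0833, f(x_4) = 0.244898, coefficient = 2
x_5 = 3.5417, f(x_5) = 0.220183, coefficient = 4
x_6 = 4.0000, f(x_6) = 0.200000, coefficient = 1

I ≈ (0.458333/3) × 5.226925 = 0.798558
Exact value: 0.798508
Error: 0.000050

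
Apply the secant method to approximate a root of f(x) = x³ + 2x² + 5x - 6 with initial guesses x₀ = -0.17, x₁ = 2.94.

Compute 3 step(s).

f(x) = x³ + 2x² + 5x - 6
x₀ = -0.17, x₁ = 2.94

Secant formula: x_{n+1} = x_n - f(x_n)(x_n - x_{n-1})/(f(x_n) - f(x_{n-1}))

Iteration 1:
  f(-0.170000) = -6.797113
  f(2.940000) = 51.399384
  x_2 = 2.940000 - 51.399384×(2.940000 - (-0.170000))/(51.399384 - (-6.797113))
       = 0.193235
Iteration 2:
  f(2.940000) = 51.399384
  f(0.193235) = -4.951928
  x_3 = 0.193235 - (-4.951928)×(0.193235 - 2.940000)/(-4.951928 - 51.399384)
       = 0.434610
Iteration 3:
  f(0.193235) = -4.951928
  f(0.434610) = -3.367087
  x_4 = 0.434610 - (-3.367087)×(0.434610 - 0.193235)/(-3.367087 - (-4.951928))
       = 0.947424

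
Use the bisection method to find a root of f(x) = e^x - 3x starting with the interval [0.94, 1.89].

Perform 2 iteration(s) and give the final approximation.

f(x) = e^x - 3x
Initial interval: [0.94, 1.89]

Iteration 1:
  c_1 = (0.940000 + 1.890000)/2 = 1.415000
  f(c_1) = f(1.415000) = -0.128514
  f(a) × f(c) ≥ 0, new interval: [1.415000, 1.890000]
Iteration 2:
  c_2 = (1.415000 + 1.890000)/2 = 1.652500
  f(c_2) = f(1.652500) = 0.262514
  f(a) × f(c) < 0, new interval: [1.415000, 1.652500]

After 2 iteration(s), the approximation is c_2 = 1.652500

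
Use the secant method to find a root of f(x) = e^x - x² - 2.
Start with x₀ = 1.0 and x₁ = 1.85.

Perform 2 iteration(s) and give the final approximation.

f(x) = e^x - x² - 2
x₀ = 1.0, x₁ = 1.85

Secant formula: x_{n+1} = x_n - f(x_n)(x_n - x_{n-1})/(f(x_n) - f(x_{n-1}))

Iteration 1:
  f(1.000000) = -0.281718
  f(1.850000) = 0.937320
  x_2 = 1.850000 - 0.937320×(1.850000 - 1.000000)/(0.937320 - (-0.281718))
       = 1.196434
Iteration 2:
  f(1.850000) = 0.937320
  f(1.196434) = -0.123156
  x_3 = 1.196434 - (-0.123156)×(1.196434 - 1.850000)/(-0.123156 - 0.937320)
       = 1.272334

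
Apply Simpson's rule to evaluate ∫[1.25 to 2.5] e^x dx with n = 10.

f(x) = e^x
a = 1.25, b = 2.5, n = 10
h = (b - a)/n = 0.125000

Simpson's rule: (h/3)[f(x₀) + 4f(x₁) + 2f(x₂) + ... + f(xₙ)]

x_0 = 1.2500, f(x_0) = 3.490343, coefficient = 1
x_1 = 1.3750, f(x_1) = 3.955077, coefficient = 4
x_2 = 1.5000, f(x_2) = 4.481689, coefficient = 2
x_3 = 1.6250, f(x_3) = 5.078419, coefficient = 4
x_4 = 1.7500, f(x_4) = 5.754603, coefficient = 2
x_5 = 1.8750, f(x_5) = 6.520819, coefficient = 4
x_6 = 2.0000, f(x_6) = 7.389056, coefficient = 2
x_7 = 2.1250, f(x_7) = 8.372897, coefficient = 4
x_8 = 2.2500, f(x_8) = 9.487736, coefficient = 2
x_9 = 2.3750, f(x_9) = 10.751013, coefficient = 4
x_10 = 2.5000, f(x_10) = 12.182494, coefficient = 1

I ≈ (0.125000/3) × 208.611906 = 8.692163
Exact value: 8.692151
Error: 0.000012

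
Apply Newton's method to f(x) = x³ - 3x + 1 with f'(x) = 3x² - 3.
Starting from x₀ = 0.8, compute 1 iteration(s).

f(x) = x³ - 3x + 1
f'(x) = 3x² - 3
x₀ = 0.8

Newton-Raphson formula: x_{n+1} = x_n - f(x_n)/f'(x_n)

Iteration 1:
  f(0.800000) = -0.888000
  f'(0.800000) = -1.080000
  x_1 = 0.800000 - (-0.888000)/(-1.080000) = -0.022222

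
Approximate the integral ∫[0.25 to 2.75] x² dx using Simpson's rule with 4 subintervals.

f(x) = x²
a = 0.25, b = 2.75, n = 4
h = (b - a)/n = 0.625000

Simpson's rule: (h/3)[f(x₀) + 4f(x₁) + 2f(x₂) + ... + f(xₙ)]

x_0 = 0.2500, f(x_0) = 0.062500, coefficient = 1
x_1 = 0.8750, f(x_1) = 0.765625, coefficient = 4
x_2 = 1.5000, f(x_2) = 2.250000, coefficient = 2
x_3 = 2.1250, f(x_3) = 4.515625, coefficient = 4
x_4 = 2.7500, f(x_4) = 7.562500, coefficient = 1

I ≈ (0.625000/3) × 33.250000 = 6.927083
Exact value: 6.927083
Error: 0.000000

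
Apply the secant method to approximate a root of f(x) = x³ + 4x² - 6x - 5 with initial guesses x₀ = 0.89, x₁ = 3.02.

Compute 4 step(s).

f(x) = x³ + 4x² - 6x - 5
x₀ = 0.89, x₁ = 3.02

Secant formula: x_{n+1} = x_n - f(x_n)(x_n - x_{n-1})/(f(x_n) - f(x_{n-1}))

Iteration 1:
  f(0.890000) = -6.466631
  f(3.020000) = 40.905208
  x_2 = 3.020000 - 40.905208×(3.020000 - 0.890000)/(40.905208 - (-6.466631))
       = 1.180762
Iteration 2:
  f(3.020000) = 40.905208
  f(1.180762) = -4.861560
  x_3 = 1.180762 - (-4.861560)×(1.180762 - 3.020000)/(-4.861560 - 40.905208)
       = 1.376134
Iteration 3:
  f(1.180762) = -4.861560
  f(1.376134) = -3.075775
  x_4 = 1.376134 - (-3.075775)×(1.376134 - 1.180762)/(-3.075775 - (-4.861560))
       = 1.712637
Iteration 4:
  f(1.376134) = -3.075775
  f(1.712637) = 1.480060
  x_5 = 1.712637 - 1.480060×(1.712637 - 1.376134)/(1.480060 - (-3.075775))
       = 1.603317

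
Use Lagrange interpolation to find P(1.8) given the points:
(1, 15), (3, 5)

Lagrange interpolation formula:
P(x) = Σ yᵢ × Lᵢ(x)
where Lᵢ(x) = Π_{j≠i} (x - xⱼ)/(xᵢ - xⱼ)

L_0(1.8) = (1.8 - 3)/(1 - 3) = 0.600000
L_1(1.8) = (1.8 - 1)/(3 - 1) = 0.400000

P(1.8) = 15×L_0(1.8) + 5×L_1(1.8)
P(1.8) = 11.000000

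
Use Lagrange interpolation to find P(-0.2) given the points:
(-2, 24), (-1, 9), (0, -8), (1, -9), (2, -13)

Lagrange interpolation formula:
P(x) = Σ yᵢ × Lᵢ(x)
where Lᵢ(x) = Π_{j≠i} (x - xⱼ)/(xᵢ - xⱼ)

L_0(-0.2) = (-0.2 - (-1))/(-2 - (-1)) × (-0.2 - 0)/(-2 - 0) × (-0.2 - 1)/(-2 - 1) × (-0.2 - 2)/(-2 - 2) = -0.017600
L_1(-0.2) = (-0.2 - (-2))/(-1 - (-2)) × (-0.2 - 0)/(-1 - 0) × (-0.2 - 1)/(-1 - 1) × (-0.2 - 2)/(-1 - 2) = 0.158400
L_2(-0.2) = (-0.2 - (-2))/(0 - (-2)) × (-0.2 - (-1))/(0 - (-1)) × (-0.2 - 1)/(0 - 1) × (-0.2 - 2)/(0 - 2) = 0.950400
L_3(-0.2) = (-0.2 - (-2))/(1 - (-2)) × (-0.2 - (-1))/(1 - (-1)) × (-0.2 - 0)/(1 - 0) × (-0.2 - 2)/(1 - 2) = -0.105600
L_4(-0.2) = (-0.2 - (-2))/(2 - (-2)) × (-0.2 - (-1))/(2 - (-1)) × (-0.2 - 0)/(2 - 0) × (-0.2 - 1)/(2 - 1) = 0.014400

P(-0.2) = 24×L_0(-0.2) + 9×L_1(-0.2) + (-8)×L_2(-0.2) + (-9)×L_3(-0.2) + (-13)×L_4(-0.2)
P(-0.2) = -5.836800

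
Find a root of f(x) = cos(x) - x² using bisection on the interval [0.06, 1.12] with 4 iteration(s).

f(x) = cos(x) - x²
Initial interval: [0.06, 1.12]

Iteration 1:
  c_1 = (0.060000 + 1.120000)/2 = 0.590000
  f(c_1) = f(0.590000) = 0.482841
  f(a) × f(c) ≥ 0, new interval: [0.590000, 1.120000]
Iteration 2:
  c_2 = (0.590000 + 1.120000)/2 = 0.855000
  f(c_2) = f(0.855000) = -0.074806
  f(a) × f(c) < 0, new interval: [0.590000, 0.855000]
Iteration 3:
  c_3 = (0.590000 + 0.855000)/2 = 0.722500
  f(c_3) = f(0.722500) = 0.228149
  f(a) × f(c) ≥ 0, new interval: [0.722500, 0.855000]
Iteration 4:
  c_4 = (0.722500 + 0.855000)/2 = 0.788750
  f(c_4) = f(0.788750) = 0.082606
  f(a) × f(c) ≥ 0, new interval: [0.788750, 0.855000]

After 4 iteration(s), the approximation is c_4 = 0.788750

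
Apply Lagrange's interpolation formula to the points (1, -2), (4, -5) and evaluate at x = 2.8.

Lagrange interpolation formula:
P(x) = Σ yᵢ × Lᵢ(x)
where Lᵢ(x) = Π_{j≠i} (x - xⱼ)/(xᵢ - xⱼ)

L_0(2.8) = (2.8 - 4)/(1 - 4) = 0.400000
L_1(2.8) = (2.8 - 1)/(4 - 1) = 0.600000

P(2.8) = (-2)×L_0(2.8) + (-5)×L_1(2.8)
P(2.8) = -3.800000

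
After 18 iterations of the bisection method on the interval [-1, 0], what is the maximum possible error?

Bisection error bound: |error| ≤ (b-a)/2^n
|error| ≤ (0 - (-1))/2^18 = 1/2^18
|error| ≤ 0.0000038147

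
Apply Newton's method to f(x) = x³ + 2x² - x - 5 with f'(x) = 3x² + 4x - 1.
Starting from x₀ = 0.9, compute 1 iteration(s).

f(x) = x³ + 2x² - x - 5
f'(x) = 3x² + 4x - 1
x₀ = 0.9

Newton-Raphson formula: x_{n+1} = x_n - f(x_n)/f'(x_n)

Iteration 1:
  f(0.900000) = -3.551000
  f'(0.900000) = 5.030000
  x_1 = 0.900000 - (-3.551000)/5.030000 = 1.605964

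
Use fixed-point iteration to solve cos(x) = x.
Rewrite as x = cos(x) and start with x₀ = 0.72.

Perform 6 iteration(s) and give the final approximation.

Equation: cos(x) = x
Fixed-point form: x = cos(x)
x₀ = 0.72

x_1 = g(0.720000) = 0.751806
x_2 = g(0.751806) = 0.730457
x_3 = g(0.730457) = 0.744870
x_4 = g(0.744870) = 0.735176
x_5 = g(0.735176) = 0.741713
x_6 = g(0.741713) = 0.737313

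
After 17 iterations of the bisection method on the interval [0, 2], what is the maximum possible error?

Bisection error bound: |error| ≤ (b-a)/2^n
|error| ≤ (2 - 0)/2^17 = 2/2^17
|error| ≤ 0.0000152588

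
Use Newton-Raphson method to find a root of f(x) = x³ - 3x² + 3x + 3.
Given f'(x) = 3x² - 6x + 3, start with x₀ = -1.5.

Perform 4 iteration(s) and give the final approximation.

f(x) = x³ - 3x² + 3x + 3
f'(x) = 3x² - 6x + 3
x₀ = -1.5

Newton-Raphson formula: x_{n+1} = x_n - f(x_n)/f'(x_n)

Iteration 1:
  f(-1.500000) = -11.625000
  f'(-1.500000) = 18.750000
  x_1 = -1.500000 - (-11.625000)/18.750000 = -0.880000
Iteration 2:
  f(-0.880000) = -2.644672
  f'(-0.880000) = 10.603200
  x_2 = -0.880000 - (-2.644672)/10.603200 = -0.630578
Iteration 3:
  f(-0.630578) = -0.335355
  f'(-0.630578) = 7.976353
  x_3 = -0.630578 - (-0.335355)/7.976353 = -0.588534
Iteration 4:
  f(-0.588534) = -0.008573
  f'(-0.588534) = 7.570323
  x_4 = -0.588534 - (-0.008573)/7.570323 = -0.587402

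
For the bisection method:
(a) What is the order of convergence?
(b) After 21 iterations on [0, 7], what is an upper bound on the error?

(a) Bisection has linear (order 1) convergence; the error is halved each step.

(b) Error bound = (b-a)/2^n = (7 - 0)/2^{21}
    = 7/2^{21}

(a) 1 (linear); (b) error ≤ 3.34e-06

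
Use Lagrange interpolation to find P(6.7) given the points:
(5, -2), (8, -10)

Lagrange interpolation formula:
P(x) = Σ yᵢ × Lᵢ(x)
where Lᵢ(x) = Π_{j≠i} (x - xⱼ)/(xᵢ - xⱼ)

L_0(6.7) = (6.7 - 8)/(5 - 8) = 0.433333
L_1(6.7) = (6.7 - 5)/(8 - 5) = 0.566667

P(6.7) = (-2)×L_0(6.7) + (-10)×L_1(6.7)
P(6.7) = -6.533333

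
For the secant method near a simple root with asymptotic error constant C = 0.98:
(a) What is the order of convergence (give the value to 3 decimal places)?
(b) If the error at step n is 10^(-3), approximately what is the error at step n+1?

(a) Secant method has superlinear convergence with order φ = (1+√5)/2 ≈ 1.618.
    This means |e_{n+1}| ≈ C|e_n|^1.618.

(b) With |e_n| = 10^(-3) and C = 0.98:
    |e_{n+1}| ≈ 0.98 × (10^(-3))^1.618 = 0.98 × 10^(-4.85)

(a) ≈ 1.618 (golden ratio); (b) |e_{n+1}| ≈ 1.371e-05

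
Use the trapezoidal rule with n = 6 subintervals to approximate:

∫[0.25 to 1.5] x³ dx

f(x) = x³
a = 0.25, b = 1.5, n = 6
h = (b - a)/n = 0.208333

Trapezoidal rule: (h/2)[f(x₀) + 2f(x₁) + 2f(x₂) + ... + f(xₙ)]

x_0 = 0.2500, f(x_0) = 0.015625, coefficient = 1
x_1 = 0.4583, f(x_1) = 0.096282, coefficient = 2
x_2 = 0.6667, f(x_2) = 0.296296, coefficient = 2
x_3 = 0.8750, f(x_3) = 0.669922, coefficient = 2
x_4 = 1.0833, f(x_4) = 1.271412, coefficient = 2
x_5 = 1.2917, f(x_5) = 2.155020, coefficient = 2
x_6 = 1.5000, f(x_6) = 3.375000, coefficient = 1

I ≈ (0.208333/2) × 12.368490 = 1.288384
Exact value: 1.264648
Error: 0.023736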